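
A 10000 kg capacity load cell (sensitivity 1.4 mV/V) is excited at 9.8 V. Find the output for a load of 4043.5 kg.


Vout = rated_output * Vex * (load / capacity).
Vout = 1.4 * 9.8 * (4043.5 / 10000)
Vout = 1.4 * 9.8 * 0.40435
Vout = 5.548 mV

5.548 mV


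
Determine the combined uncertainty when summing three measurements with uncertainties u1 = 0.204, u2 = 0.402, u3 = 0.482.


For a sum of independent quantities, uc = sqrt(u1^2 + u2^2 + u3^2).
uc = sqrt(0.204^2 + 0.402^2 + 0.482^2)
uc = sqrt(0.041616 + 0.161604 + 0.232324)
uc = 0.66

0.66


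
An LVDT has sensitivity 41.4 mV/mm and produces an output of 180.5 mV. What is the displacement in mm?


Displacement = Vout / sensitivity.
d = 180.5 / 41.4
d = 4.36 mm

4.36 mm


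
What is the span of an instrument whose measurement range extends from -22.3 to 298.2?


Span = upper range - lower range.
Span = 298.2 - (-22.3)
Span = 320.5

320.5


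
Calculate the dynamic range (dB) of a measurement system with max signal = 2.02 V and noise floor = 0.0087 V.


Dynamic range = 20 * log10(Vmax / Vnoise).
DR = 20 * log10(2.02 / 0.0087)
DR = 20 * log10(232.18)
DR = 47.32 dB

47.32 dB


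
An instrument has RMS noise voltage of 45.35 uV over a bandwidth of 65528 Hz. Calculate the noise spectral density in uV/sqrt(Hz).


Noise spectral density = Vrms / sqrt(BW).
NSD = 45.35 / sqrt(65528)
NSD = 45.35 / 255.9844
NSD = 0.1772 uV/sqrt(Hz)

0.1772 uV/sqrt(Hz)


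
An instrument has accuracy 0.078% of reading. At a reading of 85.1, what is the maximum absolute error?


Absolute error = (accuracy% / 100) * reading.
Error = (0.078 / 100) * 85.1
Error = 0.00078 * 85.1
Error = 0.0664

0.0664


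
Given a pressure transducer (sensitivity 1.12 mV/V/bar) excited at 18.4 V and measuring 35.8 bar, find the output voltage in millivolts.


Output = sensitivity * Vex * P.
Vout = 1.12 * 18.4 * 35.8
Vout = 20.608 * 35.8
Vout = 737.77 mV

737.77 mV


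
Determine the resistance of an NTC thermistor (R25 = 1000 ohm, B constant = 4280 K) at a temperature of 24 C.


NTC thermistor equation: Rt = R25 * exp(B * (1/T - 1/T25)).
T in Kelvin: 297.15 K, T25 = 298.15 K
1/T - 1/T25 = 1/297.15 - 1/298.15 = 1.129e-05
B * (1/T - 1/T25) = 4280 * 1.129e-05 = 0.0483
Rt = 1000 * exp(0.0483) = 1049.5 ohm

1049.5 ohm


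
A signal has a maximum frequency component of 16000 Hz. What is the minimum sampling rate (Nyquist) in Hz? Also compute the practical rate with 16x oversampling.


By Nyquist theorem, fs_min = 2 * fmax.
fs_min = 2 * 16000 = 32000 Hz
Practical rate = 16 * fs_min = 16 * 32000 = 512000 Hz

fs_min = 32000 Hz, fs_practical = 512000 Hz


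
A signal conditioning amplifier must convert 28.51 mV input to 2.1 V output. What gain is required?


Gain = Vout / Vin (converting to same units).
G = 2.1 V / 28.51 mV
G = 2100.0 mV / 28.51 mV
G = 73.66

73.66


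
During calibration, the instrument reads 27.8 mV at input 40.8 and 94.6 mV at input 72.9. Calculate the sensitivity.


Sensitivity = (y2 - y1) / (x2 - x1).
S = (94.6 - 27.8) / (72.9 - 40.8)
S = 66.8 / 32.1
S = 2.081 mV/unit

2.081 mV/unit


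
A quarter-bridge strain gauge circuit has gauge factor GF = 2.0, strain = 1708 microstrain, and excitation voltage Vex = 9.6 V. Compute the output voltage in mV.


Quarter bridge output: Vout = (GF * epsilon * Vex) / 4.
Vout = (2.0 * 1708e-6 * 9.6) / 4
Vout = 0.0327936 / 4 V
Vout = 0.0081984 V = 8.1984 mV

8.1984 mV


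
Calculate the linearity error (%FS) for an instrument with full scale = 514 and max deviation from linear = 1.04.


Linearity error = (max deviation / full scale) * 100%.
Linearity = (1.04 / 514) * 100
Linearity = 0.202 %FS

0.202 %FS


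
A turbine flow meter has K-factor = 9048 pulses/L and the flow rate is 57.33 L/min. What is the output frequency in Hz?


Frequency = K * Q / 60 (converting L/min to L/s).
f = 9048 * 57.33 / 60
f = 518721.84 / 60
f = 8645.36 Hz

8645.36 Hz


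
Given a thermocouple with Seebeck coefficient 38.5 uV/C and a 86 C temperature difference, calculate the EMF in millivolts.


The thermocouple output V = sensitivity * dT.
V = 38.5 uV/C * 86 C
V = 3311.0 uV
V = 3.311 mV

3.311 mV


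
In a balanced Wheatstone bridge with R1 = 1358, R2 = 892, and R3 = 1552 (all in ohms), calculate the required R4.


At balance: R1*R4 = R2*R3, so R4 = R2*R3/R1.
R4 = 892 * 1552 / 1358
R4 = 1384384 / 1358
R4 = 1019.43 ohm

1019.43 ohm


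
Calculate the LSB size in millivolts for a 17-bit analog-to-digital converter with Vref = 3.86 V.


The resolution (LSB) of an ADC is Vref / 2^n.
LSB = 3.86 / 2^17
LSB = 3.86 / 131072
LSB = 2.945e-05 V = 0.02944946 mV

0.02944946 mV


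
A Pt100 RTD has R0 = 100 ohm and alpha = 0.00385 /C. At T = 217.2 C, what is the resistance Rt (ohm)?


The RTD equation: Rt = R0 * (1 + alpha * T).
Rt = 100 * (1 + 0.00385 * 217.2)
Rt = 100 * (1 + 0.83622)
Rt = 100 * 1.83622
Rt = 183.622 ohm

183.622 ohm


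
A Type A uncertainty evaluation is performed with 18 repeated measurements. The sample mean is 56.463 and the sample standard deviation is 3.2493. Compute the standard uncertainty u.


The standard uncertainty for Type A evaluation is u = s / sqrt(n).
u = 3.2493 / sqrt(18)
u = 3.2493 / 4.2426
u = 0.7659

0.7659


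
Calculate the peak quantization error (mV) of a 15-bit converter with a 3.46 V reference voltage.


The maximum quantization error is +/- LSB/2.
LSB = Vref / 2^n = 3.46 / 32768 = 0.00010559 V
Max error = LSB / 2 = 0.00010559 / 2 = 5.28e-05 V
Max error = 0.0528 mV

0.0528 mV


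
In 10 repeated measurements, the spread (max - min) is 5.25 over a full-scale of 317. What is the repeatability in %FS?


Repeatability = (spread / full scale) * 100%.
R = (5.25 / 317) * 100
R = 1.656 %FS

1.656 %FS


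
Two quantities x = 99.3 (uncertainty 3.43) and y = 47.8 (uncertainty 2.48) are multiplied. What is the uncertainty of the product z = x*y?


For a product z = x*y, the relative uncertainty is:
uz/z = sqrt((ux/x)^2 + (uy/y)^2)
Relative uncertainties: ux/x = 3.43/99.3 = 0.034542
uy/y = 2.48/47.8 = 0.051883
z = 99.3 * 47.8 = 4746.5
uz = 4746.5 * sqrt(0.034542^2 + 0.051883^2) = 295.849

295.849


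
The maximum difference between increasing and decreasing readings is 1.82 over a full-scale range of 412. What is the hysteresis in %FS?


Hysteresis = (max difference / full scale) * 100%.
H = (1.82 / 412) * 100
H = 0.442 %FS

0.442 %FS


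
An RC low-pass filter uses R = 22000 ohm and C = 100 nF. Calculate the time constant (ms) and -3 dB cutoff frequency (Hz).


Time constant: tau = R * C.
tau = 22000 * 1.00e-07 = 0.0022 s
tau = 2.2 ms
Cutoff frequency: fc = 1 / (2*pi*R*C).
fc = 1 / (2*pi*0.0022) = 72.34 Hz

tau = 2.2 ms, fc = 72.34 Hz


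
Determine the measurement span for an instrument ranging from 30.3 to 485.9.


Span = upper range - lower range.
Span = 485.9 - (30.3)
Span = 455.6

455.6


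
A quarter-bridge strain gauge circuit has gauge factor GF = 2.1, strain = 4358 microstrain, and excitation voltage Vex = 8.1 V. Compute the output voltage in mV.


Quarter bridge output: Vout = (GF * epsilon * Vex) / 4.
Vout = (2.1 * 4358e-6 * 8.1) / 4
Vout = 0.07412958 / 4 V
Vout = 0.0185324 V = 18.5324 mV

18.5324 mV


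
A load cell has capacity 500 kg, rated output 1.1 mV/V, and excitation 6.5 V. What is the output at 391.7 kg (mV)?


Vout = rated_output * Vex * (load / capacity).
Vout = 1.1 * 6.5 * (391.7 / 500)
Vout = 1.1 * 6.5 * 0.7834
Vout = 5.601 mV

5.601 mV


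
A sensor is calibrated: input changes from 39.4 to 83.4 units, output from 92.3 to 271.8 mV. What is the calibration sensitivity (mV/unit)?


Sensitivity = (y2 - y1) / (x2 - x1).
S = (271.8 - 92.3) / (83.4 - 39.4)
S = 179.5 / 44.0
S = 4.0795 mV/unit

4.0795 mV/unit


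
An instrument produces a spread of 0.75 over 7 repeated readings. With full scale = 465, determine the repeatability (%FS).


Repeatability = (spread / full scale) * 100%.
R = (0.75 / 465) * 100
R = 0.161 %FS

0.161 %FS


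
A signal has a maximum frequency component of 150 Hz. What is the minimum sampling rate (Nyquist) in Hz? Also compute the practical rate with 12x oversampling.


By Nyquist theorem, fs_min = 2 * fmax.
fs_min = 2 * 150 = 300 Hz
Practical rate = 12 * fs_min = 12 * 300 = 3600 Hz

fs_min = 300 Hz, fs_practical = 3600 Hz


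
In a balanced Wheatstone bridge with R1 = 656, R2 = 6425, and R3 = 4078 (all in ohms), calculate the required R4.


At balance: R1*R4 = R2*R3, so R4 = R2*R3/R1.
R4 = 6425 * 4078 / 656
R4 = 26201150 / 656
R4 = 39940.78 ohm

39940.78 ohm


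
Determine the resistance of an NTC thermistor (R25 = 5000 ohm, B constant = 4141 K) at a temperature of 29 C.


NTC thermistor equation: Rt = R25 * exp(B * (1/T - 1/T25)).
T in Kelvin: 302.15 K, T25 = 298.15 K
1/T - 1/T25 = 1/302.15 - 1/298.15 = -4.44e-05
B * (1/T - 1/T25) = 4141 * -4.44e-05 = -0.1839
Rt = 5000 * exp(-0.1839) = 4160.2 ohm

4160.2 ohm


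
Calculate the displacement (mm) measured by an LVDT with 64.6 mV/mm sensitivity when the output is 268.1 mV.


Displacement = Vout / sensitivity.
d = 268.1 / 64.6
d = 4.15 mm

4.15 mm


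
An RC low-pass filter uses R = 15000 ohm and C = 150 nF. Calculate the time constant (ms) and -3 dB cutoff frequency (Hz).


Time constant: tau = R * C.
tau = 15000 * 1.50e-07 = 0.00225 s
tau = 2.25 ms
Cutoff frequency: fc = 1 / (2*pi*R*C).
fc = 1 / (2*pi*0.00225) = 70.74 Hz

tau = 2.25 ms, fc = 70.74 Hz


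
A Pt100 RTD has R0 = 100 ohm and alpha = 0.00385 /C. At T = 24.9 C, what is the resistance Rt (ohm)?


The RTD equation: Rt = R0 * (1 + alpha * T).
Rt = 100 * (1 + 0.00385 * 24.9)
Rt = 100 * (1 + 0.095865)
Rt = 100 * 1.095865
Rt = 109.587 ohm

109.587 ohm


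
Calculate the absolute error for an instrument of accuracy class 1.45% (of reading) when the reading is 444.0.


Absolute error = (accuracy% / 100) * reading.
Error = (1.45 / 100) * 444.0
Error = 0.0145 * 444.0
Error = 6.438

6.438


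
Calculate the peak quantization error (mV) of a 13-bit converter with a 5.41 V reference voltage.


The maximum quantization error is +/- LSB/2.
LSB = Vref / 2^n = 5.41 / 8192 = 0.0006604 V
Max error = LSB / 2 = 0.0006604 / 2 = 0.0003302 V
Max error = 0.3302 mV

0.3302 mV


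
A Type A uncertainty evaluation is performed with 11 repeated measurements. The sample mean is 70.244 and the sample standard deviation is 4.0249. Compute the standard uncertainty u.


The standard uncertainty for Type A evaluation is u = s / sqrt(n).
u = 4.0249 / sqrt(11)
u = 4.0249 / 3.3166
u = 1.2136

1.2136


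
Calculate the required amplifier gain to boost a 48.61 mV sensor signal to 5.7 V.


Gain = Vout / Vin (converting to same units).
G = 5.7 V / 48.61 mV
G = 5700.0 mV / 48.61 mV
G = 117.26

117.26


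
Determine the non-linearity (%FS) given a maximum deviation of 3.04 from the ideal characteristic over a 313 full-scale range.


Linearity error = (max deviation / full scale) * 100%.
Linearity = (3.04 / 313) * 100
Linearity = 0.971 %FS

0.971 %FS


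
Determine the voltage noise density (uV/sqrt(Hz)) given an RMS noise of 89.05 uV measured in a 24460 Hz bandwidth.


Noise spectral density = Vrms / sqrt(BW).
NSD = 89.05 / sqrt(24460)
NSD = 89.05 / 156.3969
NSD = 0.5694 uV/sqrt(Hz)

0.5694 uV/sqrt(Hz)


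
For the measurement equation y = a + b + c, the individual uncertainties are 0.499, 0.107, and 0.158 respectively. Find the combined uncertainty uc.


For a sum of independent quantities, uc = sqrt(u1^2 + u2^2 + u3^2).
uc = sqrt(0.499^2 + 0.107^2 + 0.158^2)
uc = sqrt(0.249001 + 0.011449 + 0.024964)
uc = 0.5342

0.5342


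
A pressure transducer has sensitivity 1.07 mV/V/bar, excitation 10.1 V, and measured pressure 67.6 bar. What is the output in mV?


Output = sensitivity * Vex * P.
Vout = 1.07 * 10.1 * 67.6
Vout = 10.807 * 67.6
Vout = 730.55 mV

730.55 mV


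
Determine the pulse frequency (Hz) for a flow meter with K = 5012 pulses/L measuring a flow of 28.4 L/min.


Frequency = K * Q / 60 (converting L/min to L/s).
f = 5012 * 28.4 / 60
f = 142340.8 / 60
f = 2372.35 Hz

2372.35 Hz


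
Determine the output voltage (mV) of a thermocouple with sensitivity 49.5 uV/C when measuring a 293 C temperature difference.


The thermocouple output V = sensitivity * dT.
V = 49.5 uV/C * 293 C
V = 14503.5 uV
V = 14.504 mV

14.504 mV


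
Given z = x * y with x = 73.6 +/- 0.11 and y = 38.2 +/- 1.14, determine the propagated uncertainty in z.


For a product z = x*y, the relative uncertainty is:
uz/z = sqrt((ux/x)^2 + (uy/y)^2)
Relative uncertainties: ux/x = 0.11/73.6 = 0.001495
uy/y = 1.14/38.2 = 0.029843
z = 73.6 * 38.2 = 2811.5
uz = 2811.5 * sqrt(0.001495^2 + 0.029843^2) = 84.009

84.009


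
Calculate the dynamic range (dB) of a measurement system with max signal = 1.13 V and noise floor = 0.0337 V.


Dynamic range = 20 * log10(Vmax / Vnoise).
DR = 20 * log10(1.13 / 0.0337)
DR = 20 * log10(33.53)
DR = 30.51 dB

30.51 dB


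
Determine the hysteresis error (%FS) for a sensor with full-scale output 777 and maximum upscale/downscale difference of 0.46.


Hysteresis = (max difference / full scale) * 100%.
H = (0.46 / 777) * 100
H = 0.059 %FS

0.059 %FS


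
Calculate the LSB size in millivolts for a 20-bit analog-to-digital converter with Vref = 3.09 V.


The resolution (LSB) of an ADC is Vref / 2^n.
LSB = 3.09 / 2^20
LSB = 3.09 / 1048576
LSB = 2.95e-06 V = 0.00294685 mV

0.00294685 mV


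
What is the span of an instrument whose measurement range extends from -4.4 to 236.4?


Span = upper range - lower range.
Span = 236.4 - (-4.4)
Span = 240.8

240.8


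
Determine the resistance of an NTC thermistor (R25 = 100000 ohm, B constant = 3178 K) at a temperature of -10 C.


NTC thermistor equation: Rt = R25 * exp(B * (1/T - 1/T25)).
T in Kelvin: 263.15 K, T25 = 298.15 K
1/T - 1/T25 = 1/263.15 - 1/298.15 = 0.0004461
B * (1/T - 1/T25) = 3178 * 0.0004461 = 1.4177
Rt = 100000 * exp(1.4177) = 412760.8 ohm

412760.8 ohm


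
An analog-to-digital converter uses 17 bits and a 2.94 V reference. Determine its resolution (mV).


The resolution (LSB) of an ADC is Vref / 2^n.
LSB = 2.94 / 2^17
LSB = 2.94 / 131072
LSB = 2.243e-05 V = 0.02243042 mV

0.02243042 mV


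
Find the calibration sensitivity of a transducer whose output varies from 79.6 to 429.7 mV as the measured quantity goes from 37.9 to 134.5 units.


Sensitivity = (y2 - y1) / (x2 - x1).
S = (429.7 - 79.6) / (134.5 - 37.9)
S = 350.1 / 96.6
S = 3.6242 mV/unit

3.6242 mV/unit


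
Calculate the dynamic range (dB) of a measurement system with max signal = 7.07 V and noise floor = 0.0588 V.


Dynamic range = 20 * log10(Vmax / Vnoise).
DR = 20 * log10(7.07 / 0.0588)
DR = 20 * log10(120.24)
DR = 41.6 dB

41.6 dB


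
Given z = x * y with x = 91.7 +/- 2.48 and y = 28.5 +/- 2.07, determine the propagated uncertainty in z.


For a product z = x*y, the relative uncertainty is:
uz/z = sqrt((ux/x)^2 + (uy/y)^2)
Relative uncertainties: ux/x = 2.48/91.7 = 0.027045
uy/y = 2.07/28.5 = 0.072632
z = 91.7 * 28.5 = 2613.5
uz = 2613.5 * sqrt(0.027045^2 + 0.072632^2) = 202.551

202.551


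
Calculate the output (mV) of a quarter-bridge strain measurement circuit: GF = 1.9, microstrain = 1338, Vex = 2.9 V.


Quarter bridge output: Vout = (GF * epsilon * Vex) / 4.
Vout = (1.9 * 1338e-6 * 2.9) / 4
Vout = 0.00737238 / 4 V
Vout = 0.00184309 V = 1.8431 mV

1.8431 mV


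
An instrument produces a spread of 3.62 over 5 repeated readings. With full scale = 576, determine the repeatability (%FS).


Repeatability = (spread / full scale) * 100%.
R = (3.62 / 576) * 100
R = 0.628 %FS

0.628 %FS


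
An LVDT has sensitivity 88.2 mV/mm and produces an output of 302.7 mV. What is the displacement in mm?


Displacement = Vout / sensitivity.
d = 302.7 / 88.2
d = 3.432 mm

3.432 mm


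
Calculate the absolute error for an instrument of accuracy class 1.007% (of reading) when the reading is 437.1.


Absolute error = (accuracy% / 100) * reading.
Error = (1.007 / 100) * 437.1
Error = 0.01007 * 437.1
Error = 4.4016

4.4016


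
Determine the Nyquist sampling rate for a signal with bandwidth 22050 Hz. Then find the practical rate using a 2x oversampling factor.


By Nyquist theorem, fs_min = 2 * fmax.
fs_min = 2 * 22050 = 44100 Hz
Practical rate = 2 * fs_min = 2 * 44100 = 88200 Hz

fs_min = 44100 Hz, fs_practical = 88200 Hz


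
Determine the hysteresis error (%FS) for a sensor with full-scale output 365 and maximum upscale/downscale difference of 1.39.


Hysteresis = (max difference / full scale) * 100%.
H = (1.39 / 365) * 100
H = 0.381 %FS

0.381 %FS


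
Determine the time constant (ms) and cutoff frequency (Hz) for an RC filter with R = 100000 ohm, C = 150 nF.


Time constant: tau = R * C.
tau = 100000 * 1.50e-07 = 0.015 s
tau = 15.0 ms
Cutoff frequency: fc = 1 / (2*pi*R*C).
fc = 1 / (2*pi*0.015) = 10.61 Hz

tau = 15.0 ms, fc = 10.61 Hz


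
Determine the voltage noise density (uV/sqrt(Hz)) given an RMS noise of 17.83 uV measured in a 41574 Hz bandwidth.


Noise spectral density = Vrms / sqrt(BW).
NSD = 17.83 / sqrt(41574)
NSD = 17.83 / 203.897
NSD = 0.0874 uV/sqrt(Hz)

0.0874 uV/sqrt(Hz)


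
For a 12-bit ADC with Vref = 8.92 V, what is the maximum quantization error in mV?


The maximum quantization error is +/- LSB/2.
LSB = Vref / 2^n = 8.92 / 4096 = 0.00217773 V
Max error = LSB / 2 = 0.00217773 / 2 = 0.00108887 V
Max error = 1.0889 mV

1.0889 mV


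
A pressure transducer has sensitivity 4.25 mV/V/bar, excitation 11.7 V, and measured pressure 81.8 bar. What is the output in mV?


Output = sensitivity * Vex * P.
Vout = 4.25 * 11.7 * 81.8
Vout = 49.725 * 81.8
Vout = 4067.5 mV

4067.5 mV


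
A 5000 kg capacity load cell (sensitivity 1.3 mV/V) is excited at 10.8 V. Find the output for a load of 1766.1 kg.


Vout = rated_output * Vex * (load / capacity).
Vout = 1.3 * 10.8 * (1766.1 / 5000)
Vout = 1.3 * 10.8 * 0.35322
Vout = 4.959 mV

4.959 mV


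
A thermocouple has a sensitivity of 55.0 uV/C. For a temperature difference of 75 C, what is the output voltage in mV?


The thermocouple output V = sensitivity * dT.
V = 55.0 uV/C * 75 C
V = 4125.0 uV
V = 4.125 mV

4.125 mV


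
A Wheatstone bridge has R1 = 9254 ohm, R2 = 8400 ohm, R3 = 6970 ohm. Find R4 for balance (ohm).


At balance: R1*R4 = R2*R3, so R4 = R2*R3/R1.
R4 = 8400 * 6970 / 9254
R4 = 58548000 / 9254
R4 = 6326.78 ohm

6326.78 ohm


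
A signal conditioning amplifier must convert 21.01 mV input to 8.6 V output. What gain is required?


Gain = Vout / Vin (converting to same units).
G = 8.6 V / 21.01 mV
G = 8600.0 mV / 21.01 mV
G = 409.33

409.33


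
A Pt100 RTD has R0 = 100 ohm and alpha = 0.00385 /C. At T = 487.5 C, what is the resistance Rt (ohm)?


The RTD equation: Rt = R0 * (1 + alpha * T).
Rt = 100 * (1 + 0.00385 * 487.5)
Rt = 100 * (1 + 1.876875)
Rt = 100 * 2.876875
Rt = 287.688 ohm

287.688 ohm


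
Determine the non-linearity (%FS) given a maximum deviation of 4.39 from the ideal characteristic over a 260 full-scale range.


Linearity error = (max deviation / full scale) * 100%.
Linearity = (4.39 / 260) * 100
Linearity = 1.688 %FS

1.688 %FS


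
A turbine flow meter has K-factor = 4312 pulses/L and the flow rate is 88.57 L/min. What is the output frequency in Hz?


Frequency = K * Q / 60 (converting L/min to L/s).
f = 4312 * 88.57 / 60
f = 381913.84 / 60
f = 6365.23 Hz

6365.23 Hz


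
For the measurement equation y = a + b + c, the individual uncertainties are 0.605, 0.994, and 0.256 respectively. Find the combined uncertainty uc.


For a sum of independent quantities, uc = sqrt(u1^2 + u2^2 + u3^2).
uc = sqrt(0.605^2 + 0.994^2 + 0.256^2)
uc = sqrt(0.366025 + 0.988036 + 0.065536)
uc = 1.1915

1.1915


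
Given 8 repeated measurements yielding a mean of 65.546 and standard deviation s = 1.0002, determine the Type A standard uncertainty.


The standard uncertainty for Type A evaluation is u = s / sqrt(n).
u = 1.0002 / sqrt(8)
u = 1.0002 / 2.8284
u = 0.3536

0.3536


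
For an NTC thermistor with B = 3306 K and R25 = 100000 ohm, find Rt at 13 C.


NTC thermistor equation: Rt = R25 * exp(B * (1/T - 1/T25)).
T in Kelvin: 286.15 K, T25 = 298.15 K
1/T - 1/T25 = 1/286.15 - 1/298.15 = 0.00014065
B * (1/T - 1/T25) = 3306 * 0.00014065 = 0.465
Rt = 100000 * exp(0.465) = 159201.9 ohm

159201.9 ohm


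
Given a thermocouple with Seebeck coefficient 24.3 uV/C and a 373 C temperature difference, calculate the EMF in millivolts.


The thermocouple output V = sensitivity * dT.
V = 24.3 uV/C * 373 C
V = 9063.9 uV
V = 9.064 mV

9.064 mV


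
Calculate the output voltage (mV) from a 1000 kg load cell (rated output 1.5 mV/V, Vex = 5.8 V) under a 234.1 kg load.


Vout = rated_output * Vex * (load / capacity).
Vout = 1.5 * 5.8 * (234.1 / 1000)
Vout = 1.5 * 5.8 * 0.2341
Vout = 2.037 mV

2.037 mV


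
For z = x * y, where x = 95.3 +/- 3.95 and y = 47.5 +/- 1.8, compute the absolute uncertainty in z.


For a product z = x*y, the relative uncertainty is:
uz/z = sqrt((ux/x)^2 + (uy/y)^2)
Relative uncertainties: ux/x = 3.95/95.3 = 0.041448
uy/y = 1.8/47.5 = 0.037895
z = 95.3 * 47.5 = 4526.8
uz = 4526.8 * sqrt(0.041448^2 + 0.037895^2) = 254.223

254.223


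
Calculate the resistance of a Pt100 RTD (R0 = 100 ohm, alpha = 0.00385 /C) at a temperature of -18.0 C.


The RTD equation: Rt = R0 * (1 + alpha * T).
Rt = 100 * (1 + 0.00385 * -18.0)
Rt = 100 * (1 + -0.0693)
Rt = 100 * 0.9307
Rt = 93.07 ohm

93.07 ohm


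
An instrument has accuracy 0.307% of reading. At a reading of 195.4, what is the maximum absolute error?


Absolute error = (accuracy% / 100) * reading.
Error = (0.307 / 100) * 195.4
Error = 0.00307 * 195.4
Error = 0.5999

0.5999


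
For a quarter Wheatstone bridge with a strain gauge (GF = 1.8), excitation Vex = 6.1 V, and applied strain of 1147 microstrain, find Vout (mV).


Quarter bridge output: Vout = (GF * epsilon * Vex) / 4.
Vout = (1.8 * 1147e-6 * 6.1) / 4
Vout = 0.01259406 / 4 V
Vout = 0.00314851 V = 3.1485 mV

3.1485 mV


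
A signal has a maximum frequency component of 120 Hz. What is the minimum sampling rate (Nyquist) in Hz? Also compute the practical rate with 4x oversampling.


By Nyquist theorem, fs_min = 2 * fmax.
fs_min = 2 * 120 = 240 Hz
Practical rate = 4 * fs_min = 4 * 240 = 960 Hz

fs_min = 240 Hz, fs_practical = 960 Hz


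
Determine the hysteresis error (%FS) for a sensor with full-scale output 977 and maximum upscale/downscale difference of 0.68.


Hysteresis = (max difference / full scale) * 100%.
H = (0.68 / 977) * 100
H = 0.07 %FS

0.07 %FS


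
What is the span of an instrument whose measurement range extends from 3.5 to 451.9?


Span = upper range - lower range.
Span = 451.9 - (3.5)
Span = 448.4

448.4


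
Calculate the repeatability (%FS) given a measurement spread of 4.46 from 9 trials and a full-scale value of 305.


Repeatability = (spread / full scale) * 100%.
R = (4.46 / 305) * 100
R = 1.462 %FS

1.462 %FS


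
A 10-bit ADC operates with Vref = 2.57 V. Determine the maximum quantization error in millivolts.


The maximum quantization error is +/- LSB/2.
LSB = Vref / 2^n = 2.57 / 1024 = 0.00250977 V
Max error = LSB / 2 = 0.00250977 / 2 = 0.00125488 V
Max error = 1.2549 mV

1.2549 mV


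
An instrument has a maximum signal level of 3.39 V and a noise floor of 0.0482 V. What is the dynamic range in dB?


Dynamic range = 20 * log10(Vmax / Vnoise).
DR = 20 * log10(3.39 / 0.0482)
DR = 20 * log10(70.33)
DR = 36.94 dB

36.94 dB


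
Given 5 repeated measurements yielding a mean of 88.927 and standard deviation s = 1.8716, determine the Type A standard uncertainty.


The standard uncertainty for Type A evaluation is u = s / sqrt(n).
u = 1.8716 / sqrt(5)
u = 1.8716 / 2.2361
u = 0.837

0.837


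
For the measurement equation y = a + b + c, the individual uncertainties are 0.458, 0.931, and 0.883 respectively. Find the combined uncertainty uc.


For a sum of independent quantities, uc = sqrt(u1^2 + u2^2 + u3^2).
uc = sqrt(0.458^2 + 0.931^2 + 0.883^2)
uc = sqrt(0.209764 + 0.866761 + 0.779689)
uc = 1.3624

1.3624


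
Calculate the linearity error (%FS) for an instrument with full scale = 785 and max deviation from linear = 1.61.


Linearity error = (max deviation / full scale) * 100%.
Linearity = (1.61 / 785) * 100
Linearity = 0.205 %FS

0.205 %FS


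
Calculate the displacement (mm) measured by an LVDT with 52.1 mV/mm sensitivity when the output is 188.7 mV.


Displacement = Vout / sensitivity.
d = 188.7 / 52.1
d = 3.622 mm

3.622 mm


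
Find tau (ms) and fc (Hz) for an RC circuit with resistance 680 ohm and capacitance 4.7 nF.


Time constant: tau = R * C.
tau = 680 * 4.70e-09 = 3.196e-06 s
tau = 0.0032 ms
Cutoff frequency: fc = 1 / (2*pi*R*C).
fc = 1 / (2*pi*3.196e-06) = 49798.17 Hz

tau = 0.0032 ms, fc = 49798.17 Hz


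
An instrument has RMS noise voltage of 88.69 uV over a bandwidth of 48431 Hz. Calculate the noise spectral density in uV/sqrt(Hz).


Noise spectral density = Vrms / sqrt(BW).
NSD = 88.69 / sqrt(48431)
NSD = 88.69 / 220.0704
NSD = 0.403 uV/sqrt(Hz)

0.403 uV/sqrt(Hz)


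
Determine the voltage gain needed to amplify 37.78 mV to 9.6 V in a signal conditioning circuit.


Gain = Vout / Vin (converting to same units).
G = 9.6 V / 37.78 mV
G = 9600.0 mV / 37.78 mV
G = 254.1

254.1


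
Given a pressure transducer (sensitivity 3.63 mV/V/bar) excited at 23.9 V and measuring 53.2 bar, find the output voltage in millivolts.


Output = sensitivity * Vex * P.
Vout = 3.63 * 23.9 * 53.2
Vout = 86.757 * 53.2
Vout = 4615.47 mV

4615.47 mV


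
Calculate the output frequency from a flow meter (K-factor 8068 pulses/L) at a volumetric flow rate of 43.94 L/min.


Frequency = K * Q / 60 (converting L/min to L/s).
f = 8068 * 43.94 / 60
f = 354507.92 / 60
f = 5908.47 Hz

5908.47 Hz


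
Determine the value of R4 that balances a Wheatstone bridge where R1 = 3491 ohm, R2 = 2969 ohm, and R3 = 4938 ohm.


At balance: R1*R4 = R2*R3, so R4 = R2*R3/R1.
R4 = 2969 * 4938 / 3491
R4 = 14660922 / 3491
R4 = 4199.63 ohm

4199.63 ohm


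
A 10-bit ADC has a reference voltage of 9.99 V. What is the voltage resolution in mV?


The resolution (LSB) of an ADC is Vref / 2^n.
LSB = 9.99 / 2^10
LSB = 9.99 / 1024
LSB = 0.00975586 V = 9.75585938 mV

9.75585938 mV


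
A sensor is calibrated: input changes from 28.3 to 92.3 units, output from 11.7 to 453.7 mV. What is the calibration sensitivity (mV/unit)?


Sensitivity = (y2 - y1) / (x2 - x1).
S = (453.7 - 11.7) / (92.3 - 28.3)
S = 442.0 / 64.0
S = 6.9062 mV/unit

6.9062 mV/unit


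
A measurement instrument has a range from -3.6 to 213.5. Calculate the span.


Span = upper range - lower range.
Span = 213.5 - (-3.6)
Span = 217.1

217.1


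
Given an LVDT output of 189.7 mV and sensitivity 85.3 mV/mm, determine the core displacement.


Displacement = Vout / sensitivity.
d = 189.7 / 85.3
d = 2.224 mm

2.224 mm


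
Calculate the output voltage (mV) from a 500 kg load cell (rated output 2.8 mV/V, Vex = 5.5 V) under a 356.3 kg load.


Vout = rated_output * Vex * (load / capacity).
Vout = 2.8 * 5.5 * (356.3 / 500)
Vout = 2.8 * 5.5 * 0.7126
Vout = 10.974 mV

10.974 mV


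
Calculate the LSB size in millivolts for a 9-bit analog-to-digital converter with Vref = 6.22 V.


The resolution (LSB) of an ADC is Vref / 2^n.
LSB = 6.22 / 2^9
LSB = 6.22 / 512
LSB = 0.01214844 V = 12.1484375 mV

12.1484375 mV


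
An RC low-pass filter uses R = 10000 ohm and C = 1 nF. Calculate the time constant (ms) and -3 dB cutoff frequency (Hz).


Time constant: tau = R * C.
tau = 10000 * 1.00e-09 = 1e-05 s
tau = 0.01 ms
Cutoff frequency: fc = 1 / (2*pi*R*C).
fc = 1 / (2*pi*1e-05) = 15915.49 Hz

tau = 0.01 ms, fc = 15915.49 Hz


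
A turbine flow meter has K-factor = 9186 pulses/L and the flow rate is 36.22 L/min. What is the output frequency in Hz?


Frequency = K * Q / 60 (converting L/min to L/s).
f = 9186 * 36.22 / 60
f = 332716.92 / 60
f = 5545.28 Hz

5545.28 Hz


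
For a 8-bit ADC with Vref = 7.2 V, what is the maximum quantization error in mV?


The maximum quantization error is +/- LSB/2.
LSB = Vref / 2^n = 7.2 / 256 = 0.028125 V
Max error = LSB / 2 = 0.028125 / 2 = 0.0140625 V
Max error = 14.0625 mV

14.0625 mV


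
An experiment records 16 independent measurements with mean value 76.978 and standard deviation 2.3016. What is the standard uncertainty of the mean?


The standard uncertainty for Type A evaluation is u = s / sqrt(n).
u = 2.3016 / sqrt(16)
u = 2.3016 / 4.0
u = 0.5754

0.5754


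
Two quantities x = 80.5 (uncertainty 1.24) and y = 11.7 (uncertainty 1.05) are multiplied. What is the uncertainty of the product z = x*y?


For a product z = x*y, the relative uncertainty is:
uz/z = sqrt((ux/x)^2 + (uy/y)^2)
Relative uncertainties: ux/x = 1.24/80.5 = 0.015404
uy/y = 1.05/11.7 = 0.089744
z = 80.5 * 11.7 = 941.8
uz = 941.8 * sqrt(0.015404^2 + 0.089744^2) = 85.761

85.761


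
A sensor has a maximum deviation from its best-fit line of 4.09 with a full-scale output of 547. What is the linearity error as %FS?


Linearity error = (max deviation / full scale) * 100%.
Linearity = (4.09 / 547) * 100
Linearity = 0.748 %FS

0.748 %FS


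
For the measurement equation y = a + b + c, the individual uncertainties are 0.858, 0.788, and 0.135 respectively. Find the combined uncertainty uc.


For a sum of independent quantities, uc = sqrt(u1^2 + u2^2 + u3^2).
uc = sqrt(0.858^2 + 0.788^2 + 0.135^2)
uc = sqrt(0.736164 + 0.620944 + 0.018225)
uc = 1.1727

1.1727


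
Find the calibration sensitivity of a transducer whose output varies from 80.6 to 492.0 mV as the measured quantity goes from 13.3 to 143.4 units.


Sensitivity = (y2 - y1) / (x2 - x1).
S = (492.0 - 80.6) / (143.4 - 13.3)
S = 411.4 / 130.1
S = 3.1622 mV/unit

3.1622 mV/unit


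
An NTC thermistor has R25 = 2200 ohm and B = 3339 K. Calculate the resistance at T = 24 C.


NTC thermistor equation: Rt = R25 * exp(B * (1/T - 1/T25)).
T in Kelvin: 297.15 K, T25 = 298.15 K
1/T - 1/T25 = 1/297.15 - 1/298.15 = 1.129e-05
B * (1/T - 1/T25) = 3339 * 1.129e-05 = 0.0377
Rt = 2200 * exp(0.0377) = 2284.5 ohm

2284.5 ohm


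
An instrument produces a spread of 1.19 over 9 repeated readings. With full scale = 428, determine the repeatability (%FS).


Repeatability = (spread / full scale) * 100%.
R = (1.19 / 428) * 100
R = 0.278 %FS

0.278 %FS


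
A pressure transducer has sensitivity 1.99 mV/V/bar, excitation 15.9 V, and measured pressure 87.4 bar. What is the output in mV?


Output = sensitivity * Vex * P.
Vout = 1.99 * 15.9 * 87.4
Vout = 31.641 * 87.4
Vout = 2765.42 mV

2765.42 mV


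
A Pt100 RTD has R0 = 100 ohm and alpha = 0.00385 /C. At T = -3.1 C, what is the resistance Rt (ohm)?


The RTD equation: Rt = R0 * (1 + alpha * T).
Rt = 100 * (1 + 0.00385 * -3.1)
Rt = 100 * (1 + -0.011935)
Rt = 100 * 0.988065
Rt = 98.806 ohm

98.806 ohm


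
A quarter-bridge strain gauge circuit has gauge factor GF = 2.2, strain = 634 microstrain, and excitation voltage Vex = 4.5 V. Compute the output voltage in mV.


Quarter bridge output: Vout = (GF * epsilon * Vex) / 4.
Vout = (2.2 * 634e-6 * 4.5) / 4
Vout = 0.0062766 / 4 V
Vout = 0.00156915 V = 1.5692 mV

1.5692 mV


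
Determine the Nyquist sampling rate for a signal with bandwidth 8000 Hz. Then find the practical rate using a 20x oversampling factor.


By Nyquist theorem, fs_min = 2 * fmax.
fs_min = 2 * 8000 = 16000 Hz
Practical rate = 20 * fs_min = 20 * 16000 = 320000 Hz

fs_min = 16000 Hz, fs_practical = 320000 Hz


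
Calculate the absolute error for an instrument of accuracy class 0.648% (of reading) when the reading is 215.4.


Absolute error = (accuracy% / 100) * reading.
Error = (0.648 / 100) * 215.4
Error = 0.00648 * 215.4
Error = 1.3958

1.3958


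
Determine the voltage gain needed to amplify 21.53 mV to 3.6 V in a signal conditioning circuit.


Gain = Vout / Vin (converting to same units).
G = 3.6 V / 21.53 mV
G = 3600.0 mV / 21.53 mV
G = 167.21

167.21


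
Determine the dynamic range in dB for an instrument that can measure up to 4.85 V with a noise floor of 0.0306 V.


Dynamic range = 20 * log10(Vmax / Vnoise).
DR = 20 * log10(4.85 / 0.0306)
DR = 20 * log10(158.5)
DR = 44.0 dB

44.0 dB


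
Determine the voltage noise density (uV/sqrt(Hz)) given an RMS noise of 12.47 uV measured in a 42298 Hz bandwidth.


Noise spectral density = Vrms / sqrt(BW).
NSD = 12.47 / sqrt(42298)
NSD = 12.47 / 205.6648
NSD = 0.0606 uV/sqrt(Hz)

0.0606 uV/sqrt(Hz)


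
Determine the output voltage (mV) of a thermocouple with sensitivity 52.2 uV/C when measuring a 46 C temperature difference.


The thermocouple output V = sensitivity * dT.
V = 52.2 uV/C * 46 C
V = 2401.2 uV
V = 2.401 mV

2.401 mV


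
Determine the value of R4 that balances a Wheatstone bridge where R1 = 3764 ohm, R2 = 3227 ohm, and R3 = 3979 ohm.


At balance: R1*R4 = R2*R3, so R4 = R2*R3/R1.
R4 = 3227 * 3979 / 3764
R4 = 12840233 / 3764
R4 = 3411.33 ohm

3411.33 ohm


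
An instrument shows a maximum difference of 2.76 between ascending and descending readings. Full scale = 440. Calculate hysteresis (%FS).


Hysteresis = (max difference / full scale) * 100%.
H = (2.76 / 440) * 100
H = 0.627 %FS

0.627 %FS


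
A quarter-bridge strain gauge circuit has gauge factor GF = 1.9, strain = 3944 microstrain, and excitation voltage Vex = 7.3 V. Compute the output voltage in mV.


Quarter bridge output: Vout = (GF * epsilon * Vex) / 4.
Vout = (1.9 * 3944e-6 * 7.3) / 4
Vout = 0.05470328 / 4 V
Vout = 0.01367582 V = 13.6758 mV

13.6758 mV


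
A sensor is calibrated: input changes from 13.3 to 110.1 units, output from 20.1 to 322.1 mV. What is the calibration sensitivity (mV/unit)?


Sensitivity = (y2 - y1) / (x2 - x1).
S = (322.1 - 20.1) / (110.1 - 13.3)
S = 302.0 / 96.8
S = 3.1198 mV/unit

3.1198 mV/unit


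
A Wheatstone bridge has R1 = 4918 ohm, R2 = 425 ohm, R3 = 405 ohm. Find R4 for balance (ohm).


At balance: R1*R4 = R2*R3, so R4 = R2*R3/R1.
R4 = 425 * 405 / 4918
R4 = 172125 / 4918
R4 = 35.0 ohm

35.0 ohm


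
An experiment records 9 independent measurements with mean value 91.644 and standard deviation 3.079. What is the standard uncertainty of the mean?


The standard uncertainty for Type A evaluation is u = s / sqrt(n).
u = 3.079 / sqrt(9)
u = 3.079 / 3.0
u = 1.0263

1.0263


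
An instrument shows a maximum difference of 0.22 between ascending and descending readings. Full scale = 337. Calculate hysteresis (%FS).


Hysteresis = (max difference / full scale) * 100%.
H = (0.22 / 337) * 100
H = 0.065 %FS

0.065 %FS


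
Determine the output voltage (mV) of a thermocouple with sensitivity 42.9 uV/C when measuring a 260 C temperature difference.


The thermocouple output V = sensitivity * dT.
V = 42.9 uV/C * 260 C
V = 11154.0 uV
V = 11.154 mV

11.154 mV


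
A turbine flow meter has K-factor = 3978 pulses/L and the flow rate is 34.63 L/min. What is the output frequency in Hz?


Frequency = K * Q / 60 (converting L/min to L/s).
f = 3978 * 34.63 / 60
f = 137758.14 / 60
f = 2295.97 Hz

2295.97 Hz


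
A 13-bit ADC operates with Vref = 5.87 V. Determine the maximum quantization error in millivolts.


The maximum quantization error is +/- LSB/2.
LSB = Vref / 2^n = 5.87 / 8192 = 0.00071655 V
Max error = LSB / 2 = 0.00071655 / 2 = 0.00035828 V
Max error = 0.3583 mV

0.3583 mV


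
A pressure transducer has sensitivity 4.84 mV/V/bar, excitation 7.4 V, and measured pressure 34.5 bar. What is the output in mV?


Output = sensitivity * Vex * P.
Vout = 4.84 * 7.4 * 34.5
Vout = 35.816 * 34.5
Vout = 1235.65 mV

1235.65 mV


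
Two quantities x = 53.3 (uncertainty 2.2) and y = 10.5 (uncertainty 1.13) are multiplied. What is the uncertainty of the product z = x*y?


For a product z = x*y, the relative uncertainty is:
uz/z = sqrt((ux/x)^2 + (uy/y)^2)
Relative uncertainties: ux/x = 2.2/53.3 = 0.041276
uy/y = 1.13/10.5 = 0.107619
z = 53.3 * 10.5 = 559.6
uz = 559.6 * sqrt(0.041276^2 + 0.107619^2) = 64.507

64.507


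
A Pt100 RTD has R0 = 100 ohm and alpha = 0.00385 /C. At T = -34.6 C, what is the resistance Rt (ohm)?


The RTD equation: Rt = R0 * (1 + alpha * T).
Rt = 100 * (1 + 0.00385 * -34.6)
Rt = 100 * (1 + -0.13321)
Rt = 100 * 0.86679
Rt = 86.679 ohm

86.679 ohm


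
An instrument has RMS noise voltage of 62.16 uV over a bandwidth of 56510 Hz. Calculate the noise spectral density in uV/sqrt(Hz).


Noise spectral density = Vrms / sqrt(BW).
NSD = 62.16 / sqrt(56510)
NSD = 62.16 / 237.7183
NSD = 0.2615 uV/sqrt(Hz)

0.2615 uV/sqrt(Hz)


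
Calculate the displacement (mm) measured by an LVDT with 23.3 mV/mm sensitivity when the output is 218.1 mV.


Displacement = Vout / sensitivity.
d = 218.1 / 23.3
d = 9.361 mm

9.361 mm


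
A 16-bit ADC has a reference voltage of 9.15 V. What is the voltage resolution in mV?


The resolution (LSB) of an ADC is Vref / 2^n.
LSB = 9.15 / 2^16
LSB = 9.15 / 65536
LSB = 0.00013962 V = 0.13961792 mV

0.13961792 mV


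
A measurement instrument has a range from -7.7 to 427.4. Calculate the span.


Span = upper range - lower range.
Span = 427.4 - (-7.7)
Span = 435.1

435.1


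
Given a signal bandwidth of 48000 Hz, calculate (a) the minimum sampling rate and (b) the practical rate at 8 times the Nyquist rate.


By Nyquist theorem, fs_min = 2 * fmax.
fs_min = 2 * 48000 = 96000 Hz
Practical rate = 8 * fs_min = 8 * 96000 = 768000 Hz

fs_min = 96000 Hz, fs_practical = 768000 Hz


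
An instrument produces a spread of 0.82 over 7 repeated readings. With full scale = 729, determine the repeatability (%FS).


Repeatability = (spread / full scale) * 100%.
R = (0.82 / 729) * 100
R = 0.112 %FS

0.112 %FS


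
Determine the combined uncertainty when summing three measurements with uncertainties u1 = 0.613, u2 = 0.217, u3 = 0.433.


For a sum of independent quantities, uc = sqrt(u1^2 + u2^2 + u3^2).
uc = sqrt(0.613^2 + 0.217^2 + 0.433^2)
uc = sqrt(0.375769 + 0.047089 + 0.187489)
uc = 0.7812

0.7812


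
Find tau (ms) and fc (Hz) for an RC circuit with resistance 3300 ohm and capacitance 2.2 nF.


Time constant: tau = R * C.
tau = 3300 * 2.20e-09 = 7.26e-06 s
tau = 0.0073 ms
Cutoff frequency: fc = 1 / (2*pi*R*C).
fc = 1 / (2*pi*7.26e-06) = 21922.17 Hz

tau = 0.0073 ms, fc = 21922.17 Hz


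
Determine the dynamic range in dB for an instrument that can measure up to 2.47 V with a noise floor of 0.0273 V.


Dynamic range = 20 * log10(Vmax / Vnoise).
DR = 20 * log10(2.47 / 0.0273)
DR = 20 * log10(90.48)
DR = 39.13 dB

39.13 dB


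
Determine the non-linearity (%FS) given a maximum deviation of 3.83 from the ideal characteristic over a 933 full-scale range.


Linearity error = (max deviation / full scale) * 100%.
Linearity = (3.83 / 933) * 100
Linearity = 0.411 %FS

0.411 %FS


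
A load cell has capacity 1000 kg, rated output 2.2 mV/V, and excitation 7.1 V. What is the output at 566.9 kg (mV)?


Vout = rated_output * Vex * (load / capacity).
Vout = 2.2 * 7.1 * (566.9 / 1000)
Vout = 2.2 * 7.1 * 0.5669
Vout = 8.855 mV

8.855 mV


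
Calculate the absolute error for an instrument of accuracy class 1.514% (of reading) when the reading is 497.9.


Absolute error = (accuracy% / 100) * reading.
Error = (1.514 / 100) * 497.9
Error = 0.01514 * 497.9
Error = 7.5382

7.5382


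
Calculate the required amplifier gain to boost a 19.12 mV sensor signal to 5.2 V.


Gain = Vout / Vin (converting to same units).
G = 5.2 V / 19.12 mV
G = 5200.0 mV / 19.12 mV
G = 271.97

271.97


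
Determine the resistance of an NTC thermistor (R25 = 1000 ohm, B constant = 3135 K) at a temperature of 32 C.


NTC thermistor equation: Rt = R25 * exp(B * (1/T - 1/T25)).
T in Kelvin: 305.15 K, T25 = 298.15 K
1/T - 1/T25 = 1/305.15 - 1/298.15 = -7.694e-05
B * (1/T - 1/T25) = 3135 * -7.694e-05 = -0.2412
Rt = 1000 * exp(-0.2412) = 785.7 ohm

785.7 ohm
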